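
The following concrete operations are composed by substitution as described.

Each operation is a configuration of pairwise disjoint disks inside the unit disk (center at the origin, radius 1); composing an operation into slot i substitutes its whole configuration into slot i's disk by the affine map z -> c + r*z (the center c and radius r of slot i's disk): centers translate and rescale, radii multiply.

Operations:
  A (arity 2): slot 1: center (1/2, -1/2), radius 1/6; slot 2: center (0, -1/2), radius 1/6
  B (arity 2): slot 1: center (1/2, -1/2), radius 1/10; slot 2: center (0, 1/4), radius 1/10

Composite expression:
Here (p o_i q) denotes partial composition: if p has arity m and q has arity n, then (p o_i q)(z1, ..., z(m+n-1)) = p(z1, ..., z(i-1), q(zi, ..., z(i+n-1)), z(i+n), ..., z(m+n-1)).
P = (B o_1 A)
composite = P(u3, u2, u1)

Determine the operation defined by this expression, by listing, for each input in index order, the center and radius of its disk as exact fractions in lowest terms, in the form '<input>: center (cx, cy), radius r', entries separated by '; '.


u1: center (0, 1/4), radius 1/10; u2: center (1/2, -11/20), radius 1/60; u3: center (11/20, -11/20), radius 1/60


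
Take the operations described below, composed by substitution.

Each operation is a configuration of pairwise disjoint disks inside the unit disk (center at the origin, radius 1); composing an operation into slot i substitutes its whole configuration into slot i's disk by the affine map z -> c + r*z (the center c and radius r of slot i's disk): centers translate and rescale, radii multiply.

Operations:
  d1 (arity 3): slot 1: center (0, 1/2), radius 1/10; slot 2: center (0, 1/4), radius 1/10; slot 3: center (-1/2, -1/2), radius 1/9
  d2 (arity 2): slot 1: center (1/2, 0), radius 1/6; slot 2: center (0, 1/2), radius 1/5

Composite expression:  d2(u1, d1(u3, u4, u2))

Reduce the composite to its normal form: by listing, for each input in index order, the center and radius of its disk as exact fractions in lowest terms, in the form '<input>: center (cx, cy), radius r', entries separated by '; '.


Nesting under d2 composes maps z -> c + r*z down each u-path.
for u1, the 1-step affine chain lands on center (1/2, 0), radius 1/6
for u3, the 2-step affine chain lands on center (0, 3/5), radius 1/50
for u4, the 2-step affine chain lands on center (0, 11/20), radius 1/50
for u2, the 2-step affine chain lands on center (-1/10, 2/5), radius 1/45

u1: center (1/2, 0), radius 1/6; u2: center (-1/10, 2/5), radius 1/45; u3: center (0, 3/5), radius 1/50; u4: center (0, 11/20), radius 1/50


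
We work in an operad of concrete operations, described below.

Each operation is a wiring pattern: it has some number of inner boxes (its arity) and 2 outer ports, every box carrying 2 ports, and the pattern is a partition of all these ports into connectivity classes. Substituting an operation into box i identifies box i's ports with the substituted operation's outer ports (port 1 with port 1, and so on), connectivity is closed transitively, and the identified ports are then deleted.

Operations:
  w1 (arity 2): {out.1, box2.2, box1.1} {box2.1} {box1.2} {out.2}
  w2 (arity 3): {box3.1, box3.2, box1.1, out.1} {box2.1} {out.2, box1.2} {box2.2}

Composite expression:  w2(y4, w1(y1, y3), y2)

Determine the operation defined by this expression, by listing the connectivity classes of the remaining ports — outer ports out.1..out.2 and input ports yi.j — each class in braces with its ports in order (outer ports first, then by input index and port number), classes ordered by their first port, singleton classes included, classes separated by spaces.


{out.1, y2.1, y2.2, y4.1} {out.2, y4.2} {y1.1, y3.2} {y1.2} {y3.1}

After gluing at w2, chains via deleted ports link the y-ports.
the subtree at w1 composes to {out.1, y1.1, y3.2} {out.2} {y1.2} {y3.1} on (y1, y3); out.j = own outer ports
the subtree at w2 composes to {out.1, y2.1, y2.2, y4.1} {out.2, y4.2} {y1.1, y3.2} {y1.2} {y3.1} on (y4, y1, y3, y2); out.j = own outer ports


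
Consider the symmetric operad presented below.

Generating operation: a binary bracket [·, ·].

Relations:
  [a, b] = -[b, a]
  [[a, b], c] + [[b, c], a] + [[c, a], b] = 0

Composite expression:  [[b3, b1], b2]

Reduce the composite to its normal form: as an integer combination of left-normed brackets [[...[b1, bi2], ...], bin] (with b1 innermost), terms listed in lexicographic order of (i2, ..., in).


-[[b1, b3], b2]

Skip Jacobi rewriting: expand, keep b1-initial words, read off terms.
Composite bracket: [[b3, b1], b2]
Under [a, b] = ab - ba we get 4 signed associative words (2^2 = 4).
Coefficients come from the b1-initial words:
  b1b3b2 (sign -1) contributes -[[b1, b3], b2]


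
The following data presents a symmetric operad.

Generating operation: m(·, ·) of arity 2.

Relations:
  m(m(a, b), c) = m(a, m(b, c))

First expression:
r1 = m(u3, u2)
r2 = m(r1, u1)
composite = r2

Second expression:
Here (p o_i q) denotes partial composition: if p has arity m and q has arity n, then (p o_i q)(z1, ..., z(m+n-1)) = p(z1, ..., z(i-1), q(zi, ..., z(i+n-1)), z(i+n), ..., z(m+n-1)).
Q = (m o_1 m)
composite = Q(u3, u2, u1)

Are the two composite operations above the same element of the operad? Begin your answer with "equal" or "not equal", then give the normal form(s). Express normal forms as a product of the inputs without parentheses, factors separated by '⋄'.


The first composite normalizes to u3 ⋄ u2 ⋄ u1
The second composite normalizes to u3 ⋄ u2 ⋄ u1
One common form — equal.

equal; both compose to u3 ⋄ u2 ⋄ u1


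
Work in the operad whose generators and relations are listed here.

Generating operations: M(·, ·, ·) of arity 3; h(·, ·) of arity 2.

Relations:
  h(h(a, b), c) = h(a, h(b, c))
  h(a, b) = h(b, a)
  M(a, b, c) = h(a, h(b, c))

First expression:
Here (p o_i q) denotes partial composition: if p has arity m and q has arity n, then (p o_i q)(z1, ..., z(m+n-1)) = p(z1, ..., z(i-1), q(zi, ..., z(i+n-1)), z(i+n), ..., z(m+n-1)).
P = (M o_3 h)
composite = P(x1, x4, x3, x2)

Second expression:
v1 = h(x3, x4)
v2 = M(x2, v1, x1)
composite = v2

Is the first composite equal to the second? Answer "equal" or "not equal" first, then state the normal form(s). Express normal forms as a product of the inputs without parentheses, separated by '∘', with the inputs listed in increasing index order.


equal: each reduces to x1 ∘ x2 ∘ x3 ∘ x4


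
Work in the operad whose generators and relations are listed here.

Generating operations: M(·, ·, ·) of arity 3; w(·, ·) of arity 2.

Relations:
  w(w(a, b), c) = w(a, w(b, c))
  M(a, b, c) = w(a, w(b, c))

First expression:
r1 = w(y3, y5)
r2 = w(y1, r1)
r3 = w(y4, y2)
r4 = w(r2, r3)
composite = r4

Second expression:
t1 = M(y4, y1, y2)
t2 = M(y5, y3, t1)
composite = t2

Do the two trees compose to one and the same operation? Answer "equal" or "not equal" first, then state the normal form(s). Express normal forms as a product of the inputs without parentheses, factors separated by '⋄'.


Normal form of the first expression: y1 ⋄ y3 ⋄ y5 ⋄ y4 ⋄ y2
Normal form of the second expression: y5 ⋄ y3 ⋄ y4 ⋄ y1 ⋄ y2
They disagree, so not equal.

not equal: they reduce to y1 ⋄ y3 ⋄ y5 ⋄ y4 ⋄ y2 and y5 ⋄ y3 ⋄ y4 ⋄ y1 ⋄ y2


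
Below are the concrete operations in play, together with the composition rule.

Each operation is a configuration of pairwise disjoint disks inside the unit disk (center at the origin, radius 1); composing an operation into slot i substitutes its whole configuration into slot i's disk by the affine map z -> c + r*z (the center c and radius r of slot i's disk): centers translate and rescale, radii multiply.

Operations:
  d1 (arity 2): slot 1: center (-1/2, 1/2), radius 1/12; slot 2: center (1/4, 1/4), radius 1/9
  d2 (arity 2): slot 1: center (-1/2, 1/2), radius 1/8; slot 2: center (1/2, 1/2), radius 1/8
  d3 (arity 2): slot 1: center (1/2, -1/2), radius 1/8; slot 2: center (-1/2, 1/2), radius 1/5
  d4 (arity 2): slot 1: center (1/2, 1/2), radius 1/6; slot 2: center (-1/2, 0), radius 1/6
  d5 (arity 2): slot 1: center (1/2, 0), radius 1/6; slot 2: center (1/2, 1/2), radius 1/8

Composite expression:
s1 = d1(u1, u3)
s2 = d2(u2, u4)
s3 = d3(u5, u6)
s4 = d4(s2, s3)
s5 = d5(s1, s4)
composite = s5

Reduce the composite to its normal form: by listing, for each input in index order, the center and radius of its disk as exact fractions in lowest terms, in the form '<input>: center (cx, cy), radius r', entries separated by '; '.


u1: center (5/12, 1/12), radius 1/72; u2: center (53/96, 55/96), radius 1/384; u3: center (13/24, 1/24), radius 1/54; u4: center (55/96, 55/96), radius 1/384; u5: center (43/96, 47/96), radius 1/384; u6: center (41/96, 49/96), radius 1/240

Below d5, radii multiply path by path; the u-disk centers shift.
input u1: applying the 2 nested substitutions gives center (5/12, 1/12), radius 1/72
input u3: applying the 2 nested substitutions gives center (13/24, 1/24), radius 1/54
input u2: applying the 3 nested substitutions gives center (53/96, 55/96), radius 1/384
input u4: applying the 3 nested substitutions gives center (55/96, 55/96), radius 1/384
input u5: applying the 3 nested substitutions gives center (43/96, 47/96), radius 1/384
input u6: applying the 3 nested substitutions gives center (41/96, 49/96), radius 1/240


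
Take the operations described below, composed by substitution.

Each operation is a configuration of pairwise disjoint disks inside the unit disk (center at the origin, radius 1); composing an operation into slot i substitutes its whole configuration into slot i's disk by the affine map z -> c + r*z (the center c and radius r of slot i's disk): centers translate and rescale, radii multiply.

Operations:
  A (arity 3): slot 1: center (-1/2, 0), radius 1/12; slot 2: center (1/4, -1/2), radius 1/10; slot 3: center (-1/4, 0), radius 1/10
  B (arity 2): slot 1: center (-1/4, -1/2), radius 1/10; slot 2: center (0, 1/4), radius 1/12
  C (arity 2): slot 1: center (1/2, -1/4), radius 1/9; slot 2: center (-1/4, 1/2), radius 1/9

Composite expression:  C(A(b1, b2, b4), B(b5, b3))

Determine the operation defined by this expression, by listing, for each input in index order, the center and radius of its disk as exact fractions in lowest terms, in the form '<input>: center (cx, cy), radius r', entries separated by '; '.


b1: center (4/9, -1/4), radius 1/108; b2: center (19/36, -11/36), radius 1/90; b3: center (-1/4, 19/36), radius 1/108; b4: center (17/36, -1/4), radius 1/90; b5: center (-5/18, 4/9), radius 1/90


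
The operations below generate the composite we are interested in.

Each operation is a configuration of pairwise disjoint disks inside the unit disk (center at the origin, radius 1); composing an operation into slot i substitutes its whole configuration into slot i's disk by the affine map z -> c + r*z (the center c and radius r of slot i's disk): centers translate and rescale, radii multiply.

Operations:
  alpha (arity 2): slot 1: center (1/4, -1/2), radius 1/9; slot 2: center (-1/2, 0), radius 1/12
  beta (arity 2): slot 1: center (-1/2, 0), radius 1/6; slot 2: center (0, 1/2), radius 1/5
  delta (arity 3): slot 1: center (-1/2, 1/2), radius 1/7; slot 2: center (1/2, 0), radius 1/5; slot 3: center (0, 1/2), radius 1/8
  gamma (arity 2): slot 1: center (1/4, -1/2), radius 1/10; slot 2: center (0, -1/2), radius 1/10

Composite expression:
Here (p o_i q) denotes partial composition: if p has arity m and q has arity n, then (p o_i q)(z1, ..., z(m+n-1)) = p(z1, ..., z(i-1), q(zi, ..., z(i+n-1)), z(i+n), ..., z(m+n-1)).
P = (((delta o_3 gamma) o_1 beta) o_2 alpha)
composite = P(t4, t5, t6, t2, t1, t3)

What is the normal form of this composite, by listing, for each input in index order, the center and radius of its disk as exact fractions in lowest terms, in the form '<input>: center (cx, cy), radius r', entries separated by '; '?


t1: center (1/32, 7/16), radius 1/80; t2: center (1/2, 0), radius 1/5; t3: center (0, 7/16), radius 1/80; t4: center (-4/7, 1/2), radius 1/42; t5: center (-69/140, 39/70), radius 1/315; t6: center (-18/35, 4/7), radius 1/420

Only the slot chain above each t matters under delta; compose those maps.
input t4: composing its 2 substitution steps yields center (-4/7, 1/2), radius 1/42
input t5: composing its 3 substitution steps yields center (-69/140, 39/70), radius 1/315
input t6: composing its 3 substitution steps yields center (-18/35, 4/7), radius 1/420
input t2: composing its 1 substitution step yields center (1/2, 0), radius 1/5
input t1: composing its 2 substitution steps yields center (1/32, 7/16), radius 1/80
input t3: composing its 2 substitution steps yields center (0, 7/16), radius 1/80


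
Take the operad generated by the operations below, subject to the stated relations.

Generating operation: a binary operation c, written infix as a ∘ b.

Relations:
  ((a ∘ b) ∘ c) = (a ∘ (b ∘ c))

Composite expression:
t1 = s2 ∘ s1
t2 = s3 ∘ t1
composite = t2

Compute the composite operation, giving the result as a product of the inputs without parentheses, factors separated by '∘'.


s3 ∘ s2 ∘ s1

Associativity of c dissolves the nesting; only the s-input order survives.
(s2 ∘ s1) collapses to s2 ∘ s1
(s3 ∘ (s2 ∘ s1)) collapses to s3 ∘ s2 ∘ s1


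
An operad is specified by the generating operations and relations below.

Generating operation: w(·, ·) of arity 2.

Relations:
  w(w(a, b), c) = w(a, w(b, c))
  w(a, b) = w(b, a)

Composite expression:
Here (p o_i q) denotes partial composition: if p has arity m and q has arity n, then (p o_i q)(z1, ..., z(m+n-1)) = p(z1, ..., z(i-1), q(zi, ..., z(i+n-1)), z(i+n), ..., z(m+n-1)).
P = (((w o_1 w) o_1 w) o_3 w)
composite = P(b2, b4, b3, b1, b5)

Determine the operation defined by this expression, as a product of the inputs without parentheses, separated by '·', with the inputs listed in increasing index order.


Any arrangement under w is one operation, so sort the b-inputs.
w(b2, b4) collapses to b2 · b4
w(b3, b1) collapses to b3 · b1
w(w(b2, b4), w(b3, b1)) collapses to b2 · b4 · b3 · b1
w(w(w(b2, b4), w(b3, b1)), b5) collapses to b2 · b4 · b3 · b1 · b5
rearranged into index order: b1 · b2 · b3 · b4 · b5

b1 · b2 · b3 · b4 · b5


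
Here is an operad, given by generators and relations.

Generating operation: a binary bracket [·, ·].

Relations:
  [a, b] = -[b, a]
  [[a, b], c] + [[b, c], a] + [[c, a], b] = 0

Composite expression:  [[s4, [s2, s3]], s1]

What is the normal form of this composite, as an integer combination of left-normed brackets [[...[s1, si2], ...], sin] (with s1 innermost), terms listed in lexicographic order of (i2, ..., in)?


[[[s1, s2], s3], s4] - [[[s1, s3], s2], s4] - [[[s1, s4], s2], s3] + [[[s1, s4], s3], s2]

In the tensor algebra, words opening s1 carry the s1-anchored form.
Composite bracket: [[s4, [s2, s3]], s1]
The bracket unfolds into 8 signed words via [a, b] = ab - ba (2^3 = 8).
Keep just the words that open with s1:
  s1s2s3s4 appears with sign +1, giving the term +[[[s1, s2], s3], s4]
  s1s3s2s4 appears with sign -1, giving the term -[[[s1, s3], s2], s4]
  s1s4s2s3 appears with sign -1, giving the term -[[[s1, s4], s2], s3]
  s1s4s3s2 appears with sign +1, giving the term +[[[s1, s4], s3], s2]


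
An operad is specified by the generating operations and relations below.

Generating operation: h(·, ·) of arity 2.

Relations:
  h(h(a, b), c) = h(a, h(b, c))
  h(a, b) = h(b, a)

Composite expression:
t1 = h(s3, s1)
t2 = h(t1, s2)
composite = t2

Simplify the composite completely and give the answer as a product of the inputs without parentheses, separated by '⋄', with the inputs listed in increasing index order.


Shape and order are irrelevant to h; the s-input set decides.
h(s3, s1) collapses to s3 ⋄ s1
h(h(s3, s1), s2) collapses to s3 ⋄ s1 ⋄ s2
putting the inputs in ascending order: s1 ⋄ s2 ⋄ s3

s1 ⋄ s2 ⋄ s3


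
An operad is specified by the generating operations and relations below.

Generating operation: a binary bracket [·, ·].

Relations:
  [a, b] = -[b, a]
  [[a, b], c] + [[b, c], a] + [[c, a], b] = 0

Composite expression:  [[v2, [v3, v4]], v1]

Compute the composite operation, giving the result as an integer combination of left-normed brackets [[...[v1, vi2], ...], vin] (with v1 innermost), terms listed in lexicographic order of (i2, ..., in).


-[[[v1, v2], v3], v4] + [[[v1, v2], v4], v3] + [[[v1, v3], v4], v2] - [[[v1, v4], v3], v2]

Antisymmetry and Jacobi reduce to v1-anchored left-normed brackets.
Composite bracket: [[v2, [v3, v4]], v1]
Each bracket splits as ab - ba, giving 8 signed words (2^3 = 8).
The v1-initial words carry the normal form:
  the word v1v2v3v4 carries sign -1 and contributes -[[[v1, v2], v3], v4]
  the word v1v2v4v3 carries sign +1 and contributes +[[[v1, v2], v4], v3]
  the word v1v3v4v2 carries sign +1 and contributes +[[[v1, v3], v4], v2]
  the word v1v4v3v2 carries sign -1 and contributes -[[[v1, v4], v3], v2]


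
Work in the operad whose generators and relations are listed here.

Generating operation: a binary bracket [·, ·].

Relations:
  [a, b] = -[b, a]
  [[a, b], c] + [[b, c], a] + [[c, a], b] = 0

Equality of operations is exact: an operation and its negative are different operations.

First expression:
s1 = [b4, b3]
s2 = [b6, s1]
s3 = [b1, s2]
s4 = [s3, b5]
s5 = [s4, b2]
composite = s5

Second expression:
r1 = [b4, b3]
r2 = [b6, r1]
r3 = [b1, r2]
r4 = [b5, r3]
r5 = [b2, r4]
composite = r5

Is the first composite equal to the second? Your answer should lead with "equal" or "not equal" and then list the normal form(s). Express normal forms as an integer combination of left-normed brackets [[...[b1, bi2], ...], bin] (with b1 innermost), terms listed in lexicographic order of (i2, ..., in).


equal; both compose to [[[[[b1, b3], b4], b6], b5], b2] - [[[[[b1, b4], b3], b6], b5], b2] - [[[[[b1, b6], b3], b4], b5], b2] + [[[[[b1, b6], b4], b3], b5], b2]

The first expression, normalized: [[[[[b1, b3], b4], b6], b5], b2] - [[[[[b1, b4], b3], b6], b5], b2] - [[[[[b1, b6], b3], b4], b5], b2] + [[[[[b1, b6], b4], b3], b5], b2]
The second expression, normalized: [[[[[b1, b3], b4], b6], b5], b2] - [[[[[b1, b4], b3], b6], b5], b2] - [[[[[b1, b6], b3], b4], b5], b2] + [[[[[b1, b6], b4], b3], b5], b2]
The normal forms match — equal.


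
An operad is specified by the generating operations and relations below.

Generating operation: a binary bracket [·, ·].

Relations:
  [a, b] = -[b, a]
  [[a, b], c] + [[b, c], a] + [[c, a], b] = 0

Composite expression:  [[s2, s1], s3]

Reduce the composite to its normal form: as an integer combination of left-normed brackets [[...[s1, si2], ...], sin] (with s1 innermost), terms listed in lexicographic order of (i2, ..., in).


-[[s1, s2], s3]


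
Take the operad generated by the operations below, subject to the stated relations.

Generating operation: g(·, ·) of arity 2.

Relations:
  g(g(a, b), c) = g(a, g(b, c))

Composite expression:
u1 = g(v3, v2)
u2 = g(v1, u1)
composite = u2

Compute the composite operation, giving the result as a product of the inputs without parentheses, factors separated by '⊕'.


v1 ⊕ v3 ⊕ v2

The g-tree's shape is irrelevant; the v-reading-order decides.
g(v3, v2) linearizes to v3 ⊕ v2
g(v1, g(v3, v2)) linearizes to v1 ⊕ v3 ⊕ v2


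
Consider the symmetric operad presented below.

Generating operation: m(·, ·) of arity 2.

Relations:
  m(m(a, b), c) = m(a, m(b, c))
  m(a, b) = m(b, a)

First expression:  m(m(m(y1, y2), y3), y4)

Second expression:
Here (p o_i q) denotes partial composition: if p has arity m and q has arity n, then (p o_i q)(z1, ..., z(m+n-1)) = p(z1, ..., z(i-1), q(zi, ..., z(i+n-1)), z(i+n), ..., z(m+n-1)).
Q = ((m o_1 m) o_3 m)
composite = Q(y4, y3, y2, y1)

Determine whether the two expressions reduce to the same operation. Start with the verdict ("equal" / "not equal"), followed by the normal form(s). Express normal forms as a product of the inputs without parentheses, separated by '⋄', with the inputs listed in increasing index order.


Normal form of the first expression: y1 ⋄ y2 ⋄ y3 ⋄ y4
Normal form of the second expression: y1 ⋄ y2 ⋄ y3 ⋄ y4
Same normal form: equal.

equal — both sides give y1 ⋄ y2 ⋄ y3 ⋄ y4


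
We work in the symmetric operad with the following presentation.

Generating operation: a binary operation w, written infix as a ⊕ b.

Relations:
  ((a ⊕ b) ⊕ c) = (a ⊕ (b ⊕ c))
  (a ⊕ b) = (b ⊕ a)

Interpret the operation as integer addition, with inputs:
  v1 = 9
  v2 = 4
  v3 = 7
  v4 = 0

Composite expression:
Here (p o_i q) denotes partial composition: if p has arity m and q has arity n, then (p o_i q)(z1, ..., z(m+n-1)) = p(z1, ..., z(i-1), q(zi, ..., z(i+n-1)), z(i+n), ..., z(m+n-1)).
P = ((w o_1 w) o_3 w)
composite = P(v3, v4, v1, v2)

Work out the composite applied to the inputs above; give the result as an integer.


20

(v3 ⊕ v4) = 7
(v1 ⊕ v2) = 13
((v3 ⊕ v4) ⊕ (v1 ⊕ v2)) = 20


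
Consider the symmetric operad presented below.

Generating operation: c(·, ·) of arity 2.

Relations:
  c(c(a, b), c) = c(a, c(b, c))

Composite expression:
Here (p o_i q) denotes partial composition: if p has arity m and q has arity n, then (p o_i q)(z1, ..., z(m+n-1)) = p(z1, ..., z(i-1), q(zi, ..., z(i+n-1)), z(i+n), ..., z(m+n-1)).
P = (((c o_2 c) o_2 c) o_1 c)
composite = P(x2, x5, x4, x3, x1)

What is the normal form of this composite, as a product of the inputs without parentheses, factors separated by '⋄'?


x2 ⋄ x5 ⋄ x4 ⋄ x3 ⋄ x1

Under associativity of c, the answer is the x's in reading order.
c(x2, x5) spells out as x2 ⋄ x5
c(x4, x3) spells out as x4 ⋄ x3
c(c(x4, x3), x1) spells out as x4 ⋄ x3 ⋄ x1
c(c(x2, x5), c(c(x4, x3), x1)) spells out as x2 ⋄ x5 ⋄ x4 ⋄ x3 ⋄ x1


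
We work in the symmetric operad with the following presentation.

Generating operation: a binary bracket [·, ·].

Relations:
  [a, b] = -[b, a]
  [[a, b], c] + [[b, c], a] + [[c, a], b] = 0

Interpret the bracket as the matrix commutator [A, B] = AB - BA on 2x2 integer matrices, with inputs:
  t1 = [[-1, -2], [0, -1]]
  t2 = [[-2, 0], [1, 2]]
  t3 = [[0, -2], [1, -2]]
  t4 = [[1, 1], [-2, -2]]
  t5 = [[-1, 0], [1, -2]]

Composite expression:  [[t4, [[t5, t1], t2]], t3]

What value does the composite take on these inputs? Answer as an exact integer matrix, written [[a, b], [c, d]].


[[20, 120], [80, -20]]


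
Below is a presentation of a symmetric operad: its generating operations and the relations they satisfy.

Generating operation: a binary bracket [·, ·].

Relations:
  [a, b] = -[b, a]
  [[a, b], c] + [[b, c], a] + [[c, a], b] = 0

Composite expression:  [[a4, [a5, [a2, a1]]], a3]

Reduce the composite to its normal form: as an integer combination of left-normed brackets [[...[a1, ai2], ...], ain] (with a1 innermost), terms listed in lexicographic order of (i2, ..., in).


-[[[[a1, a2], a5], a4], a3]


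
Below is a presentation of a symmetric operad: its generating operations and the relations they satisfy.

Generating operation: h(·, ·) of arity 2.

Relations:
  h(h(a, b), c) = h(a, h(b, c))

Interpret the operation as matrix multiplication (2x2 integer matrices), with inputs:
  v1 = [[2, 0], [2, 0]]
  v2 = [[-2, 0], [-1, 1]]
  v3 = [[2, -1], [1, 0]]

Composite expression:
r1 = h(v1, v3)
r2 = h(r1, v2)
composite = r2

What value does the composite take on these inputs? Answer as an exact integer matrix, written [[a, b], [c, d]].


[[-6, -2], [-6, -2]]


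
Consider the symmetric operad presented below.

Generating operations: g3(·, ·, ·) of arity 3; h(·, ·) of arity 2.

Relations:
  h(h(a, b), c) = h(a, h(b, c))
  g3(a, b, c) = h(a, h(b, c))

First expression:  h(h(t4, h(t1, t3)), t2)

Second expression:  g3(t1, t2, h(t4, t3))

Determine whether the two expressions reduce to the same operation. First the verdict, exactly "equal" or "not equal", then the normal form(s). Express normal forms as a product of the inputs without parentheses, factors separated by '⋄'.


Normal form of the first expression: t4 ⋄ t1 ⋄ t3 ⋄ t2
Normal form of the second expression: t1 ⋄ t2 ⋄ t4 ⋄ t3
The forms do not match — not equal.

not equal: they reduce to t4 ⋄ t1 ⋄ t3 ⋄ t2 and t1 ⋄ t2 ⋄ t4 ⋄ t3


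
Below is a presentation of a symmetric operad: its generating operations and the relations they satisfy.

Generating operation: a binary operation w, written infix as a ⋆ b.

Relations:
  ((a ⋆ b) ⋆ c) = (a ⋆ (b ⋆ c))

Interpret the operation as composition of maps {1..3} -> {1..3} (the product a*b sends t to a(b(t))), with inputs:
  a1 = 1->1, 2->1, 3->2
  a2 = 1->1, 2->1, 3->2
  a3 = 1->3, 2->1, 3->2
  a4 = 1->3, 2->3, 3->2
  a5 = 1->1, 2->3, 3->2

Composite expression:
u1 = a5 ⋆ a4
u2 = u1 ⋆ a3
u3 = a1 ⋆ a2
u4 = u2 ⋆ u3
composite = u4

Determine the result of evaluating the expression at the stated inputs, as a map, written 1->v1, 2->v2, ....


1->3, 2->3, 3->3

(a5 ⋆ a4) = 1->2, 2->2, 3->3
((a5 ⋆ a4) ⋆ a3) = 1->3, 2->2, 3->2
(a1 ⋆ a2) = 1->1, 2->1, 3->1
(((a5 ⋆ a4) ⋆ a3) ⋆ (a1 ⋆ a2)) = 1->3, 2->3, 3->3


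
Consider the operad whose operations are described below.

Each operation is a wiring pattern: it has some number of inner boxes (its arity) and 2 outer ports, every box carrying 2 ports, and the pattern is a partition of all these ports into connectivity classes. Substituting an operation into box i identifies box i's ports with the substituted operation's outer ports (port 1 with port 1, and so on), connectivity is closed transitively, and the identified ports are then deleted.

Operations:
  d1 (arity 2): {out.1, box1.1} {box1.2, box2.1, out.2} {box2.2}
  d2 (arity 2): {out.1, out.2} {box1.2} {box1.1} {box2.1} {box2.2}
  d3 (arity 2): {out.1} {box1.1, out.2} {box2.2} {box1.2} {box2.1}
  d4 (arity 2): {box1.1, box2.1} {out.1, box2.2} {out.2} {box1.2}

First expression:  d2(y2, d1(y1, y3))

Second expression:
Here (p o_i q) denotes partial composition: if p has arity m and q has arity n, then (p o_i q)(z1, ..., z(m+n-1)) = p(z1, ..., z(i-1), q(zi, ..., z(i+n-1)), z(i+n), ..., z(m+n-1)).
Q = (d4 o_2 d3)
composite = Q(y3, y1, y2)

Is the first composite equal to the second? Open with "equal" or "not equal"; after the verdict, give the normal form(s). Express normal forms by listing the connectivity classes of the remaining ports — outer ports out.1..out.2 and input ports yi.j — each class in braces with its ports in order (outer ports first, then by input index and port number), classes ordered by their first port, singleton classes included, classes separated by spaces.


not equal; first: {out.1, out.2} {y1.1} {y1.2, y3.1} {y2.1} {y2.2} {y3.2}; second: {out.1, y1.1} {out.2} {y1.2} {y2.1} {y2.2} {y3.1} {y3.2}

The first expression, normalized: {out.1, out.2} {y1.1} {y1.2, y3.1} {y2.1} {y2.2} {y3.2}
The second expression, normalized: {out.1, y1.1} {out.2} {y1.2} {y2.1} {y2.2} {y3.1} {y3.2}
Distinct normal forms: not equal.


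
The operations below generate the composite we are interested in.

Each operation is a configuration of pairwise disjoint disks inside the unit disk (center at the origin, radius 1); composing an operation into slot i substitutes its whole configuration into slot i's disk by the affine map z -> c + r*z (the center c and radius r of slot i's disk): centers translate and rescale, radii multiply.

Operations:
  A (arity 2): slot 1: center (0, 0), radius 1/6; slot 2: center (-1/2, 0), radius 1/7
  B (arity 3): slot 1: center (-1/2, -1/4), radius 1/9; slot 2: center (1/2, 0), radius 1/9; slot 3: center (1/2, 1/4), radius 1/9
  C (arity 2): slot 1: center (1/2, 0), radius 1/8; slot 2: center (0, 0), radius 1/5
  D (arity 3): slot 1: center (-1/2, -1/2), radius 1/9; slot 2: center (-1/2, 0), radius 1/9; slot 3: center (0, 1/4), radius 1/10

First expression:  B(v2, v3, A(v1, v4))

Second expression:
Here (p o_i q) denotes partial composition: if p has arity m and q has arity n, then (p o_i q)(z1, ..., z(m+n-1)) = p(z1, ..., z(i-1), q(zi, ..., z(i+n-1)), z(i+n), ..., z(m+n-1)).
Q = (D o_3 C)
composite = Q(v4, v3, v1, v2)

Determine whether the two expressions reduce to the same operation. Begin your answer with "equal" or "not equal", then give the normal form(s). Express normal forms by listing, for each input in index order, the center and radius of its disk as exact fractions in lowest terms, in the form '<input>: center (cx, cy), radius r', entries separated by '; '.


The first composite normalizes to v1: center (1/2, 1/4), radius 1/54; v2: center (-1/2, -1/4), radius 1/9; v3: center (1/2, 0), radius 1/9; v4: center (4/9, 1/4), radius 1/63
The second composite normalizes to v1: center (1/20, 1/4), radius 1/80; v2: center (0, 1/4), radius 1/50; v3: center (-1/2, 0), radius 1/9; v4: center (-1/2, -1/2), radius 1/9
The normal forms differ: not equal.

not equal; first: v1: center (1/2, 1/4), radius 1/54; v2: center (-1/2, -1/4), radius 1/9; v3: center (1/2, 0), radius 1/9; v4: center (4/9, 1/4), radius 1/63; second: v1: center (1/20, 1/4), radius 1/80; v2: center (0, 1/4), radius 1/50; v3: center (-1/2, 0), radius 1/9; v4: center (-1/2, -1/2), radius 1/9


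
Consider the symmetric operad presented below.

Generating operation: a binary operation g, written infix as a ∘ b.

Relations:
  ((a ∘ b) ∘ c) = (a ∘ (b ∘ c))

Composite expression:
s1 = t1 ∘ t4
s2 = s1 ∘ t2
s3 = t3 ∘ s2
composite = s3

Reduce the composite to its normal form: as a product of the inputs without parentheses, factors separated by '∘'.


t3 ∘ t1 ∘ t4 ∘ t2


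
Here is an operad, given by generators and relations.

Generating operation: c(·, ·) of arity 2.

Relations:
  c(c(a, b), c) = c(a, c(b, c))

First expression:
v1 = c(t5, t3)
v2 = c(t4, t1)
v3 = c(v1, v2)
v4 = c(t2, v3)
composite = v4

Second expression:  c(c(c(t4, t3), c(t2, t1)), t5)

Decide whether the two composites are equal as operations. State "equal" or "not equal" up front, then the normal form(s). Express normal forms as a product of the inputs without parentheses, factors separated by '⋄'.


Normal form of the first expression: t2 ⋄ t5 ⋄ t3 ⋄ t4 ⋄ t1
Normal form of the second expression: t4 ⋄ t3 ⋄ t2 ⋄ t1 ⋄ t5
The normal forms differ: not equal.

not equal: they reduce to t2 ⋄ t5 ⋄ t3 ⋄ t4 ⋄ t1 and t4 ⋄ t3 ⋄ t2 ⋄ t1 ⋄ t5


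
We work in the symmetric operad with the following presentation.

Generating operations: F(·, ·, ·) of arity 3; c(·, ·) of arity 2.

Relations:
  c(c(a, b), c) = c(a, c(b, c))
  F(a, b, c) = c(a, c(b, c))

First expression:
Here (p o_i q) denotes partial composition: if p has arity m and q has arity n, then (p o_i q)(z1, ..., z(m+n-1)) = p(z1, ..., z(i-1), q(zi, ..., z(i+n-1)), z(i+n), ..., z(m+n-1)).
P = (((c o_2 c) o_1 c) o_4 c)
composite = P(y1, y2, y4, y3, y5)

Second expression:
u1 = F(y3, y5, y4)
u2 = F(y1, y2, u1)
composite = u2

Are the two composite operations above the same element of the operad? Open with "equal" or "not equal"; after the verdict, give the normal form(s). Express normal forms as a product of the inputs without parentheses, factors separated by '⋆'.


not equal — first y1 ⋆ y2 ⋆ y4 ⋆ y3 ⋆ y5, second y1 ⋆ y2 ⋆ y3 ⋆ y5 ⋆ y4

The first composite normalizes to y1 ⋆ y2 ⋆ y4 ⋆ y3 ⋆ y5
The second composite normalizes to y1 ⋆ y2 ⋆ y3 ⋆ y5 ⋆ y4
Distinct normal forms: not equal.


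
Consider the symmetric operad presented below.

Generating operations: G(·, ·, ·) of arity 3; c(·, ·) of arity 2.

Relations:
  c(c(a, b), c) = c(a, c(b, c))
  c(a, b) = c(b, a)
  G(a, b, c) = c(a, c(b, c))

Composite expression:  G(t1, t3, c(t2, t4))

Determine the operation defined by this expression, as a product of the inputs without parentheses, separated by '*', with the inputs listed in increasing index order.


t1 * t2 * t3 * t4

Key point: G commutes, so take the t-inputs in any fixed order.
c(t2, t4) reduces to t2 * t4
G(t1, t3, c(t2, t4)) reduces to t1 * t3 * t2 * t4
reordering the factors by index: t1 * t2 * t3 * t4


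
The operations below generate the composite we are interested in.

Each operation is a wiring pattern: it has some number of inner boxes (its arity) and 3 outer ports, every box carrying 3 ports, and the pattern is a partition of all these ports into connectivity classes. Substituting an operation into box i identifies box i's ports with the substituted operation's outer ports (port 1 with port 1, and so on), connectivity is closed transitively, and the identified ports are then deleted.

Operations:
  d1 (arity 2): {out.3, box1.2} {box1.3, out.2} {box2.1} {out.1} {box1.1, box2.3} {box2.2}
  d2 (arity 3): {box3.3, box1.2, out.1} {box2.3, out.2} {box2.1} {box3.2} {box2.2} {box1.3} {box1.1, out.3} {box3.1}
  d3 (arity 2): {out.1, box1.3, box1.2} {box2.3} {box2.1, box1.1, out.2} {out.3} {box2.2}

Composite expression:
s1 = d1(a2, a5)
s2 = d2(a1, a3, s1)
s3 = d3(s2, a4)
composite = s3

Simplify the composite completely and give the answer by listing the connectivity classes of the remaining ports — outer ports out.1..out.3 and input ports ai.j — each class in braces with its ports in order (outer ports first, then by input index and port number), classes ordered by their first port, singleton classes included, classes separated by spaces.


{out.1, a1.1, a3.3} {out.2, a1.2, a2.2, a4.1} {out.3} {a1.3} {a2.1, a5.3} {a2.3} {a3.1} {a3.2} {a4.2} {a4.3} {a5.1} {a5.2}

After gluing at d3, chains via deleted ports link the a-ports.
the subtree at d1 composes to {out.1} {out.2, a2.3} {out.3, a2.2} {a2.1, a5.3} {a5.1} {a5.2} on (a2, a5); out.j = own outer ports
the subtree at d2 composes to {out.1, a1.2, a2.2} {out.2, a3.3} {out.3, a1.1} {a1.3} {a2.1, a5.3} {a2.3} {a3.1} {a3.2} {a5.1} {a5.2} on (a1, a3, a2, a5); out.j = own outer ports
the subtree at d3 composes to {out.1, a1.1, a3.3} {out.2, a1.2, a2.2, a4.1} {out.3} {a1.3} {a2.1, a5.3} {a2.3} {a3.1} {a3.2} {a4.2} {a4.3} {a5.1} {a5.2} on (a1, a3, a2, a5, a4); out.j = own outer ports


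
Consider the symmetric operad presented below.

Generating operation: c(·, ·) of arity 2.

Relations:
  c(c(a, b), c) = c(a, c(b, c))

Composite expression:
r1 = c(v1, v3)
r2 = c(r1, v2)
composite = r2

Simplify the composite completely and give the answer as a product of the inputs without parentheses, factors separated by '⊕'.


v1 ⊕ v3 ⊕ v2

Under associativity of c, the answer is the v's in reading order.
c(v1, v3) collapses to v1 ⊕ v3
c(c(v1, v3), v2) collapses to v1 ⊕ v3 ⊕ v2


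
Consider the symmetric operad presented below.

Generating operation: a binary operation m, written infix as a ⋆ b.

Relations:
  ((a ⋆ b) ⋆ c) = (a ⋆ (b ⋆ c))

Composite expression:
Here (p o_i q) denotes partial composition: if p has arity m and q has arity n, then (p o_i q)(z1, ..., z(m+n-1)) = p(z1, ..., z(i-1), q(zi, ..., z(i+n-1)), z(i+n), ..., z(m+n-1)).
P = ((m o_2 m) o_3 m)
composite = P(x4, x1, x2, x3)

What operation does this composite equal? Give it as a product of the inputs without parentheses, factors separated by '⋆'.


x4 ⋆ x1 ⋆ x2 ⋆ x3

Key point: m is associative — brackets drop, the x-order remains.
(x2 ⋆ x3) reduces to x2 ⋆ x3
(x1 ⋆ (x2 ⋆ x3)) reduces to x1 ⋆ x2 ⋆ x3
(x4 ⋆ (x1 ⋆ (x2 ⋆ x3))) reduces to x4 ⋆ x1 ⋆ x2 ⋆ x3


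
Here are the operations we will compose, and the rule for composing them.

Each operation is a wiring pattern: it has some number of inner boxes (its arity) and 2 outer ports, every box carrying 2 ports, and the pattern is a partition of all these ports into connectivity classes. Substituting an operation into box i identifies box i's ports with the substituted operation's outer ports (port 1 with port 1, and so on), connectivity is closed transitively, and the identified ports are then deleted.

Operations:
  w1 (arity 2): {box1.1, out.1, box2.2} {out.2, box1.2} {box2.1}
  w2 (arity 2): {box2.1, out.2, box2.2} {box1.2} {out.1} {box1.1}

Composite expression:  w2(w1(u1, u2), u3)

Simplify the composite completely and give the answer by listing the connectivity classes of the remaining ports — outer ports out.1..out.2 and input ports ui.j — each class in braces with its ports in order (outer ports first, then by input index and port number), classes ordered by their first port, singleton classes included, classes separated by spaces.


Treat the ports identified at w2 as solder joints: merge, then drop.
the subtree at w1 composes to {out.1, u1.1, u2.2} {out.2, u1.2} {u2.1} on (u1, u2); out.j = own outer ports
the subtree at w2 composes to {out.1} {out.2, u3.1, u3.2} {u1.1, u2.2} {u1.2} {u2.1} on (u1, u2, u3); out.j = own outer ports

{out.1} {out.2, u3.1, u3.2} {u1.1, u2.2} {u1.2} {u2.1}


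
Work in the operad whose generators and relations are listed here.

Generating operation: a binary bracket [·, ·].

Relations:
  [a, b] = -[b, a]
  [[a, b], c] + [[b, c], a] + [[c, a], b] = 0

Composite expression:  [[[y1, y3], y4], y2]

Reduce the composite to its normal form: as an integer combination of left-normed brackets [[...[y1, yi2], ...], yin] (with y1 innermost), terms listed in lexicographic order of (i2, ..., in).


Antisymmetry and Jacobi reduce to y1-anchored left-normed brackets.
Composite bracket: [[[y1, y3], y4], y2]
Full expansion: 8 signed words from ab - ba (2^3 = 8).
Coefficients come from the y1-initial words:
  the word y1y3y4y2 carries sign +1 and contributes +[[[y1, y3], y4], y2]

[[[y1, y3], y4], y2]


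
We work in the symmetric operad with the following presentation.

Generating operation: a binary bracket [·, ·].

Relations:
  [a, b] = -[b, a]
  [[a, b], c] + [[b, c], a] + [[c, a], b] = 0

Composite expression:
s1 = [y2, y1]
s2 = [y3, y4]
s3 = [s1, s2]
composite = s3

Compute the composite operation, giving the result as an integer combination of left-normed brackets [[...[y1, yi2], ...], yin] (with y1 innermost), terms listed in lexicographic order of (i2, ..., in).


-[[[y1, y2], y3], y4] + [[[y1, y2], y4], y3]


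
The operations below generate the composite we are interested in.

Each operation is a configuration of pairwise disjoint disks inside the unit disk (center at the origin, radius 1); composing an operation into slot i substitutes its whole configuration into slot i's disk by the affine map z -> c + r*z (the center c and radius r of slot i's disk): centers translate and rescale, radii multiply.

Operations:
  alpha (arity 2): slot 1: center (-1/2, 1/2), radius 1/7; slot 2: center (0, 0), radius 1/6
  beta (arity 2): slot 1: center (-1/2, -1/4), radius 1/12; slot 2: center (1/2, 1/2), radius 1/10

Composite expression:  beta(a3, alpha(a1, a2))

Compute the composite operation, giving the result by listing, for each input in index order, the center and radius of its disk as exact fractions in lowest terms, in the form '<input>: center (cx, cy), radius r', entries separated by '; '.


a1: center (9/20, 11/20), radius 1/70; a2: center (1/2, 1/2), radius 1/60; a3: center (-1/2, -1/4), radius 1/12

Each a-disk chains the slot maps above it in beta; radii multiply.
input a3: applying the 1 nested substitution gives center (-1/2, -1/4), radius 1/12
input a1: applying the 2 nested substitutions gives center (9/20, 11/20), radius 1/70
input a2: applying the 2 nested substitutions gives center (1/2, 1/2), radius 1/60


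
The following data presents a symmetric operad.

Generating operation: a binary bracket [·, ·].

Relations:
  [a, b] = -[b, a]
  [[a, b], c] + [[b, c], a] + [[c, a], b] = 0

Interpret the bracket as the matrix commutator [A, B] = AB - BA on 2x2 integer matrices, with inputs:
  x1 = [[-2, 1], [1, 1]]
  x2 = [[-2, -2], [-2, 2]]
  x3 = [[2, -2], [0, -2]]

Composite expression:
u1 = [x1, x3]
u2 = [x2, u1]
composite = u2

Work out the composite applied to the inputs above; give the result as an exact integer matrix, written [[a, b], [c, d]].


[[-4, 0], [8, 4]]

[x1, x3] = [[2, 2], [4, -2]]
[x2, [x1, x3]] = [[-4, 0], [8, 4]]


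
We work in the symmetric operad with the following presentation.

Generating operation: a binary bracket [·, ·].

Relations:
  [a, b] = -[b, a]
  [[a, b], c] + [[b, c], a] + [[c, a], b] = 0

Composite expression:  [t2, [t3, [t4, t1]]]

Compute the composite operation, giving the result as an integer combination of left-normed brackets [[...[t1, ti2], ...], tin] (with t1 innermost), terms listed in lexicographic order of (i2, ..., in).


Skip Jacobi rewriting: expand, keep t1-initial words, read off terms.
Composite bracket: [t2, [t3, [t4, t1]]]
Expanding via [a, b] = ab - ba: 8 signed words (2^3 = 8).
Coefficients come from the t1-initial words:
  word t1t4t3t2 has sign -1, contributing -[[[t1, t4], t3], t2]

-[[[t1, t4], t3], t2]
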